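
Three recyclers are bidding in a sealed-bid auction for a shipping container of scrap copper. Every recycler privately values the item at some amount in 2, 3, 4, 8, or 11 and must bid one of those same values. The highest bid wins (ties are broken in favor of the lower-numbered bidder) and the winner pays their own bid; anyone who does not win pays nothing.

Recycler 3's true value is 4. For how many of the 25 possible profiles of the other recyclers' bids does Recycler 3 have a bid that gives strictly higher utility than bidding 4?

1

Others bid (2, 2): truth gives 0; bid 3 gives 1 > 0. Violating.
Others bid (2, 3): truth gives 0; no alternative beats it.
Others bid (2, 4): truth gives 0; no alternative beats it.
(Checking all 25 profiles: 1 has a profitable deviation, 24 do not.)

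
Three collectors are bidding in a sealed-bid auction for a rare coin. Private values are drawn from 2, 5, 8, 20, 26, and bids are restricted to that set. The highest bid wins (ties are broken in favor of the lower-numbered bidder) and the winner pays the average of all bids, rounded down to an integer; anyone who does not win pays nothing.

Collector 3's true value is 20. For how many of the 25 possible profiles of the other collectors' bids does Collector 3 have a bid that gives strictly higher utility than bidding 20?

Others bid (2, 2): truth gives 12; bid 5 gives 17 > 12. Violating.
Others bid (2, 5): truth gives 11; bid 8 gives 15 > 11. Violating.
Others bid (2, 20): truth gives 0; bid 26 gives 4 > 0. Violating.
Others bid (5, 2): truth gives 11; bid 8 gives 15 > 11. Violating.
Others bid (2, 8): truth gives 10; no alternative beats it.
Others bid (2, 26): truth gives 0; no alternative beats it.
(Checking all 25 profiles: 10 have a profitable deviation, 15 do not.)

10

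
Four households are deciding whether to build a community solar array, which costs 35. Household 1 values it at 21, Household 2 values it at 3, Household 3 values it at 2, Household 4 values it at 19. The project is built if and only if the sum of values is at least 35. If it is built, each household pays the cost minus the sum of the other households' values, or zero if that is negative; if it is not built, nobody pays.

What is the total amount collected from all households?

Total value 45 ≥ cost 35, so it is built.
Household 1: others sum to 24; max(0, 35 - 24) = 11.
Household 2: others sum to 42; max(0, 35 - 42) = 0.
Household 3: others sum to 43; max(0, 35 - 43) = 0.
Household 4: others sum to 26; max(0, 35 - 26) = 9.
Total collected = 11 + 0 + 0 + 9 = 20.

20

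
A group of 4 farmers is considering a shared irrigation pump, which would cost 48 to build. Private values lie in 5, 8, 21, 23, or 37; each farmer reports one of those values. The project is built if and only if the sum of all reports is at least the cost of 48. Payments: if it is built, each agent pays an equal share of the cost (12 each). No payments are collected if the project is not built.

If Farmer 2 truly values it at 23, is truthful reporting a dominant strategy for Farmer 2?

Consider the case where Farmer 1 reports 5, Farmer 3 reports 5 and Farmer 4 reports 5.
Truthful report 23: project not built, utility 0.
Report 37 instead: project built, pays 12, utility 23 - 12 = 11.
Since 11 > 0, reporting 37 is strictly better here, so truthful reporting is not dominant.

No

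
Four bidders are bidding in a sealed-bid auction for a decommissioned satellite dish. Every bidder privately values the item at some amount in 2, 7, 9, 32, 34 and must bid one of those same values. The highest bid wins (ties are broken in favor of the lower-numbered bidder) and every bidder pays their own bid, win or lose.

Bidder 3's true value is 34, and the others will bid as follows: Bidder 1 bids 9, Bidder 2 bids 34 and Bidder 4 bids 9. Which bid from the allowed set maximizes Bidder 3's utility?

Bid 2: loses but pays 2, utility -2.
Bid 7: loses but pays 7, utility -7.
Bid 9: loses but pays 9, utility -9.
Bid 32: loses but pays 32, utility -32.
Bid 34: loses but pays 34, utility -34.
The best choice is 2 with utility -2.

2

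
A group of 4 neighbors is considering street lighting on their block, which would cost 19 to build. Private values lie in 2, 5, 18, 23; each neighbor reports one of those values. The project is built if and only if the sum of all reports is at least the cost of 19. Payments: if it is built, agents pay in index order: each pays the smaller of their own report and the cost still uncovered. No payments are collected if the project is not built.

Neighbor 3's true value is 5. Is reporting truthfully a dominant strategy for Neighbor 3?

No

Consider the case where Neighbor 1 reports 2, Neighbor 2 reports 2 and Neighbor 4 reports 18.
Truthful report 5: project built, pays 5, utility 5 - 5 = 0.
Report 2 instead: project built, pays 2, utility 5 - 2 = 3.
Since 3 > 0, reporting 2 is strictly better here, so truthful reporting is not dominant.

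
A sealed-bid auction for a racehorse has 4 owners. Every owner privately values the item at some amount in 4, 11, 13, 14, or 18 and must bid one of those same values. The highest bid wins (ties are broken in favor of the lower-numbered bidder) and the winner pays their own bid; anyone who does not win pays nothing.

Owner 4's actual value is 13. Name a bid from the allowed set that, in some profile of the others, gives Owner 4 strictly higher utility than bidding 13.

Suppose Owner 1 bids 4, Owner 2 bids 4 and Owner 3 bids 4.
Bid 13: wins, pays 13, utility 13 - 13 = 0.
Bid 11: wins, pays 11, utility 13 - 11 = 2.
So bidding 11 beats truth here (2 > 0).

11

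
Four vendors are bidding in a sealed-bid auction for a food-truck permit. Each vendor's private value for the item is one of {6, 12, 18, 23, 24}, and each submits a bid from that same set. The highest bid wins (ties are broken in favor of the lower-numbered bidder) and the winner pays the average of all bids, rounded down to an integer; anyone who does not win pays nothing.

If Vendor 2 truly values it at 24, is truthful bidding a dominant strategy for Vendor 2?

No

Consider the case where Vendor 1 bids 6, Vendor 3 bids 6 and Vendor 4 bids 6.
Truthful bid 24: wins, pays 10, utility 24 - 10 = 14.
Bid 12 instead: wins, pays 7, utility 24 - 7 = 17.
Since 17 > 14, bidding 12 is strictly better here, so truthful bidding is not dominant.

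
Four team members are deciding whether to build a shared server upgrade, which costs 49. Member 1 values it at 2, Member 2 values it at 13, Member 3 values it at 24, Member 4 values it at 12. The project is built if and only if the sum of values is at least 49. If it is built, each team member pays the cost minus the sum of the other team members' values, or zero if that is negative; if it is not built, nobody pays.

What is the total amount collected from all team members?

Total value 51 ≥ cost 49, so it is built.
Member 1: others sum to 49; max(0, 49 - 49) = 0.
Member 2: others sum to 38; max(0, 49 - 38) = 11.
Member 3: others sum to 27; max(0, 49 - 27) = 22.
Member 4: others sum to 39; max(0, 49 - 39) = 10.
Total collected = 0 + 11 + 22 + 10 = 43.

43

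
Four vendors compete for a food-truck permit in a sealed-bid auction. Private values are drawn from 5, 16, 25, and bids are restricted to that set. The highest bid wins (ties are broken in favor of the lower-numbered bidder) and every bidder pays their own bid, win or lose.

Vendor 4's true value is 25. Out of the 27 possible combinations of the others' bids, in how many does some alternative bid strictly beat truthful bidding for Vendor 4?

Others bid (5, 5, 5): truth gives 0; bid 16 gives 9 > 0. Violating.
Others bid (5, 5, 25): truth gives -25; bid 5 gives -5 > -25. Violating.
Others bid (5, 16, 25): truth gives -25; bid 5 gives -5 > -25. Violating.
Others bid (5, 25, 5): truth gives -25; bid 5 gives -5 > -25. Violating.
Others bid (5, 5, 16): truth gives 0; no alternative beats it.
Others bid (5, 16, 5): truth gives 0; no alternative beats it.
(Checking all 27 profiles: 20 have a profitable deviation, 7 do not.)

20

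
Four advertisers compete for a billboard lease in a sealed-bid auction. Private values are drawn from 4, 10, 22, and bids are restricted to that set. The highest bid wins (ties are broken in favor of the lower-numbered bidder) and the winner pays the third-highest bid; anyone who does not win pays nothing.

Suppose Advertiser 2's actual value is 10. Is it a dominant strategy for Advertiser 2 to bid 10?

No

Consider the case where Advertiser 1 bids 4, Advertiser 3 bids 4 and Advertiser 4 bids 22.
Truthful bid 10: loses, pays 0, utility 0.
Bid 22 instead: wins, pays 4, utility 10 - 4 = 6.
Since 6 > 0, bidding 22 is strictly better here, so truthful bidding is not dominant.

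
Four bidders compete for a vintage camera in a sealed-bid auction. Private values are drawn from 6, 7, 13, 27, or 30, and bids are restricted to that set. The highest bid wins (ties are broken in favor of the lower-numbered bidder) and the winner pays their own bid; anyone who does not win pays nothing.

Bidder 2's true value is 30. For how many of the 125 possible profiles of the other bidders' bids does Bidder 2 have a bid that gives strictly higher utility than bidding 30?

Others bid (6, 6, 6): truth gives 0; bid 7 gives 23 > 0. Violating.
Others bid (6, 6, 7): truth gives 0; bid 7 gives 23 > 0. Violating.
Others bid (6, 6, 13): truth gives 0; bid 13 gives 17 > 0. Violating.
Others bid (6, 6, 27): truth gives 0; bid 27 gives 3 > 0. Violating.
Others bid (6, 6, 30): truth gives 0; no alternative beats it.
Others bid (6, 7, 30): truth gives 0; no alternative beats it.
(Checking all 125 profiles: 48 have a profitable deviation, 77 do not.)

48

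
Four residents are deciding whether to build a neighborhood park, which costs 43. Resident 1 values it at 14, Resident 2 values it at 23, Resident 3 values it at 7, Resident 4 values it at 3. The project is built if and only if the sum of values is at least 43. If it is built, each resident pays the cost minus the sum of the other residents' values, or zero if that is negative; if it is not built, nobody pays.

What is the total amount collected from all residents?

Total value 47 ≥ cost 43, so it is built.
Resident 1: others sum to 33; max(0, 43 - 33) = 10.
Resident 2: others sum to 24; max(0, 43 - 24) = 19.
Resident 3: others sum to 40; max(0, 43 - 40) = 3.
Resident 4: others sum to 44; max(0, 43 - 44) = 0.
Total collected = 10 + 19 + 3 + 0 = 32.

32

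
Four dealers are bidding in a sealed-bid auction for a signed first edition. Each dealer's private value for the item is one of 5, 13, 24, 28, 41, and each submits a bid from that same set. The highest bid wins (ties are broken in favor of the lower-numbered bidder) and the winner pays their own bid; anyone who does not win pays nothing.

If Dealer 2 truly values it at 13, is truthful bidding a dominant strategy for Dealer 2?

Check each profile of the others' bids and compare truth against every alternative bid.
Others bid (5, 5, 5): truth gives 0, best alternative gives 0.
Others bid (5, 5, 13): truth gives 0, best alternative gives 0.
Others bid (5, 5, 24): truth gives 0, best alternative gives 0.
Others bid (5, 5, 28): truth gives 0, best alternative gives 0.
Others bid (5, 5, 41): truth gives 0, best alternative gives 0.
Others bid (5, 13, 5): truth gives 0, best alternative gives 0.
(Remaining 119 profiles checked similarly; truth is weakly best in each.)
In every case the truthful bid is at least as good as any alternative, so it is a dominant strategy.

Yes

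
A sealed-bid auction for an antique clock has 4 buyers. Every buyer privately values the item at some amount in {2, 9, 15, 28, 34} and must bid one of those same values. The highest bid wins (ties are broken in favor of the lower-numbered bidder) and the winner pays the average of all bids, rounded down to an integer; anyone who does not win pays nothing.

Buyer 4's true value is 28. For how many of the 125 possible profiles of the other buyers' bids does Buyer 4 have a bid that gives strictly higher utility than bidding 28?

44

Others bid (2, 2, 2): truth gives 20; bid 9 gives 25 > 20. Violating.
Others bid (2, 2, 9): truth gives 18; bid 15 gives 21 > 18. Violating.
Others bid (2, 2, 28): truth gives 0; bid 34 gives 12 > 0. Violating.
Others bid (2, 9, 2): truth gives 18; bid 15 gives 21 > 18. Violating.
Others bid (2, 2, 15): truth gives 17; no alternative beats it.
Others bid (2, 2, 34): truth gives 0; no alternative beats it.
(Checking all 125 profiles: 44 have a profitable deviation, 81 do not.)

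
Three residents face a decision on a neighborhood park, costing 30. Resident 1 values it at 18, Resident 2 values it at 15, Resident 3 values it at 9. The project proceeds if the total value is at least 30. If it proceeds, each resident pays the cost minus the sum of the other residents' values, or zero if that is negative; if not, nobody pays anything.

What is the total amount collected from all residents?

Total value 42 ≥ cost 30, so it is built.
Resident 1: others sum to 24; max(0, 30 - 24) = 6.
Resident 2: others sum to 27; max(0, 30 - 27) = 3.
Resident 3: others sum to 33; max(0, 30 - 33) = 0.
Total collected = 6 + 3 + 0 = 9.

9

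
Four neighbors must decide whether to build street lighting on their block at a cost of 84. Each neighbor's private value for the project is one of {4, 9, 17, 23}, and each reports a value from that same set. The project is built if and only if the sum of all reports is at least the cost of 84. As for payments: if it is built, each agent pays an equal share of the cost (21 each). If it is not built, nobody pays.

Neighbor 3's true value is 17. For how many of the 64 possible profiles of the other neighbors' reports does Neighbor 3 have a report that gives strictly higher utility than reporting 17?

Others report (23, 23, 23): truth gives -4; report 4 gives 0 > -4. Violating.
Others report (4, 4, 4): truth gives 0; no alternative beats it.
Others report (4, 4, 9): truth gives 0; no alternative beats it.
(Checking all 64 profiles: 1 has a profitable deviation, 63 do not.)

1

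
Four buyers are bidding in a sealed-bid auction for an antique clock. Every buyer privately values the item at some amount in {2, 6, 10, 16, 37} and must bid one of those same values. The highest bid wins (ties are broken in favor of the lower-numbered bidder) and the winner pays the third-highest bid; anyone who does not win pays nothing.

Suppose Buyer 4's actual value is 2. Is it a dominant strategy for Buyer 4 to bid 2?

Check each profile of the others' bids and compare truth against every alternative bid.
Others bid (2, 2, 2): truth gives 0, best alternative gives 0.
Others bid (2, 2, 6): truth gives 0, best alternative gives 0.
Others bid (2, 2, 10): truth gives 0, best alternative gives 0.
Others bid (2, 2, 16): truth gives 0, best alternative gives 0.
Others bid (2, 2, 37): truth gives 0, best alternative gives 0.
Others bid (2, 6, 2): truth gives 0, best alternative gives 0.
(Remaining 119 profiles checked similarly; truth is weakly best in each.)
In every case the truthful bid is at least as good as any alternative, so it is a dominant strategy.

Yes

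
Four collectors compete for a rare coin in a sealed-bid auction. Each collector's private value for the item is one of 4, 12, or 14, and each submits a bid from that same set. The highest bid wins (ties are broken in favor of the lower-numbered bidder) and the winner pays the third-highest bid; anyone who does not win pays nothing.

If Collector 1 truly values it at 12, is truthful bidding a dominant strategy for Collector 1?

No

Consider the case where Collector 2 bids 4, Collector 3 bids 4 and Collector 4 bids 14.
Truthful bid 12: loses, pays 0, utility 0.
Bid 14 instead: wins, pays 4, utility 12 - 4 = 8.
Since 8 > 0, bidding 14 is strictly better here, so truthful bidding is not dominant.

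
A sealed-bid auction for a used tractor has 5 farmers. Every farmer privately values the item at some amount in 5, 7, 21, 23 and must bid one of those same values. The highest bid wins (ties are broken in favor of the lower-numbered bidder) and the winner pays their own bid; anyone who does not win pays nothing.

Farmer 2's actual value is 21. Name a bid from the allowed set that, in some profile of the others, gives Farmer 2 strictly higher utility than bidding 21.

7

Suppose Farmer 1 bids 5, Farmer 3 bids 5, Farmer 4 bids 5 and Farmer 5 bids 5.
Bid 21: wins, pays 21, utility 21 - 21 = 0.
Bid 7: wins, pays 7, utility 21 - 7 = 14.
So bidding 7 beats truth here (14 > 0).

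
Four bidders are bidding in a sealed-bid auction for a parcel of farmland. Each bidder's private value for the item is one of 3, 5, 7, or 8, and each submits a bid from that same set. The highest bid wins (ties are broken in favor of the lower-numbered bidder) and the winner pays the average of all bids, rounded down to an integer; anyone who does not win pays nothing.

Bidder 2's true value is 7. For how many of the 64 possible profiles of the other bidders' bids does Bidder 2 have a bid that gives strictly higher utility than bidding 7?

23

Others bid (3, 3, 3): truth gives 3; bid 5 gives 4 > 3. Violating.
Others bid (3, 3, 8): truth gives 0; bid 8 gives 2 > 0. Violating.
Others bid (3, 5, 5): truth gives 2; bid 5 gives 3 > 2. Violating.
Others bid (3, 5, 8): truth gives 0; bid 8 gives 1 > 0. Violating.
Others bid (3, 3, 5): truth gives 3; no alternative beats it.
Others bid (3, 3, 7): truth gives 2; no alternative beats it.
(Checking all 64 profiles: 23 have a profitable deviation, 41 do not.)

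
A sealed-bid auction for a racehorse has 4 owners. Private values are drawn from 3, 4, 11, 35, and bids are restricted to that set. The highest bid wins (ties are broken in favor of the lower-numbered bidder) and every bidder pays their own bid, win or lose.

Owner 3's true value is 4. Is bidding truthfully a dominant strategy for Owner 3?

No

Consider the case where Owner 1 bids 3, Owner 2 bids 3 and Owner 4 bids 11.
Truthful bid 4: loses but pays 4, utility -4.
Bid 3 instead: loses but pays 3, utility -3.
Since -3 > -4, bidding 3 is strictly better here, so truthful bidding is not dominant.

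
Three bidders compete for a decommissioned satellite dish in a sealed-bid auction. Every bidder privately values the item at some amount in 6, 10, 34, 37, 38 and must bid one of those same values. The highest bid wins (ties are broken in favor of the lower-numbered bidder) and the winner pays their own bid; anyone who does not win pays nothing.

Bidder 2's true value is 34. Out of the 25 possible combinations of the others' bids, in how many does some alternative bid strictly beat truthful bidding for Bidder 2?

Others bid (6, 6): truth gives 0; bid 10 gives 24 > 0. Violating.
Others bid (6, 10): truth gives 0; bid 10 gives 24 > 0. Violating.
Others bid (6, 34): truth gives 0; no alternative beats it.
Others bid (6, 37): truth gives 0; no alternative beats it.
(Checking all 25 profiles: 2 have a profitable deviation, 23 do not.)

2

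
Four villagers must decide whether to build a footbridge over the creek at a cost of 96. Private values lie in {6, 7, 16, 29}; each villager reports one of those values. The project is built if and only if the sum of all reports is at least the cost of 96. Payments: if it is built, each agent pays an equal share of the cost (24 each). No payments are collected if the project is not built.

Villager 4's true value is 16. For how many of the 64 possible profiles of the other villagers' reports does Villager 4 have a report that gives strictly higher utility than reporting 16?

Others report (29, 29, 29): truth gives -8; report 6 gives 0 > -8. Violating.
Others report (6, 6, 6): truth gives 0; no alternative beats it.
Others report (6, 6, 7): truth gives 0; no alternative beats it.
(Checking all 64 profiles: 1 has a profitable deviation, 63 do not.)

1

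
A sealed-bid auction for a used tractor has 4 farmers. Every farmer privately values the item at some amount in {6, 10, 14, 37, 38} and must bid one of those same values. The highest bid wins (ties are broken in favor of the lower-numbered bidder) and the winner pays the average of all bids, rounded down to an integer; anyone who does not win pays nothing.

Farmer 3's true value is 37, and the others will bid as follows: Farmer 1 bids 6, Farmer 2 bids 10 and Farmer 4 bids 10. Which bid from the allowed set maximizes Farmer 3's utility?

14

Bid 6: loses, pays 0, utility 0.
Bid 10: loses, pays 0, utility 0.
Bid 14: wins, pays 10, utility 37 - 10 = 27.
Bid 37: wins, pays 15, utility 37 - 15 = 22.
Bid 38: wins, pays 16, utility 37 - 16 = 21.
The best choice is 14 with utility 27.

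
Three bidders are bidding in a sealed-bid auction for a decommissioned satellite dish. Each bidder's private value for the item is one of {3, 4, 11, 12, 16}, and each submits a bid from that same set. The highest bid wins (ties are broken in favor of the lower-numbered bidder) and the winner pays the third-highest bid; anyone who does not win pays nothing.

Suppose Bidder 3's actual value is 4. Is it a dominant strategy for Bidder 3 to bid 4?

Consider the case where Bidder 1 bids 3 and Bidder 2 bids 4.
Truthful bid 4: loses, pays 0, utility 0.
Bid 11 instead: wins, pays 3, utility 4 - 3 = 1.
Since 1 > 0, bidding 11 is strictly better here, so truthful bidding is not dominant.

No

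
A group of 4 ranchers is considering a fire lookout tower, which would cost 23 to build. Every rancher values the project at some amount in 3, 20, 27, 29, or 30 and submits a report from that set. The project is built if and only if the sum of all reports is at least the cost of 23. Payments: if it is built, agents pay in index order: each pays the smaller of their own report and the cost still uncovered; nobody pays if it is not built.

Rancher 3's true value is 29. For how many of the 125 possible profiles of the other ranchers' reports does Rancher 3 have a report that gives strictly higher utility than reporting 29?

4

Others report (3, 3, 20): truth gives 12; report 3 gives 26 > 12. Violating.
Others report (3, 3, 27): truth gives 12; report 3 gives 26 > 12. Violating.
Others report (3, 3, 29): truth gives 12; report 3 gives 26 > 12. Violating.
Others report (3, 3, 30): truth gives 12; report 3 gives 26 > 12. Violating.
Others report (3, 3, 3): truth gives 12; no alternative beats it.
Others report (3, 20, 3): truth gives 29; no alternative beats it.
(Checking all 125 profiles: 4 have a profitable deviation, 121 do not.)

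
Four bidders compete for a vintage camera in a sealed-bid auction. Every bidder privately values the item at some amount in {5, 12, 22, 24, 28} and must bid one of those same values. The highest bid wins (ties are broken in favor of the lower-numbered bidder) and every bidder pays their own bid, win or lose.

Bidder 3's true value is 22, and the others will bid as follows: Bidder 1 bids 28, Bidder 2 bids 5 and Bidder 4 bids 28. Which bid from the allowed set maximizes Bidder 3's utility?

5

Bid 5: loses but pays 5, utility -5.
Bid 12: loses but pays 12, utility -12.
Bid 22: loses but pays 22, utility -22.
Bid 24: loses but pays 24, utility -24.
Bid 28: loses but pays 28, utility -28.
The best choice is 5 with utility -5.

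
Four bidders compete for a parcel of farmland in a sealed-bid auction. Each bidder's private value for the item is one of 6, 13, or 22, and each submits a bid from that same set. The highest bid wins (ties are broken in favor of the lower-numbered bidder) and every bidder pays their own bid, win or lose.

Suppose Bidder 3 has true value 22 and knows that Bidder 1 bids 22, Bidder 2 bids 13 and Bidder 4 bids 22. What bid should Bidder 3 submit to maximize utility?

6

Bid 6: loses but pays 6, utility -6.
Bid 13: loses but pays 13, utility -13.
Bid 22: loses but pays 22, utility -22.
The best choice is 6 with utility -6.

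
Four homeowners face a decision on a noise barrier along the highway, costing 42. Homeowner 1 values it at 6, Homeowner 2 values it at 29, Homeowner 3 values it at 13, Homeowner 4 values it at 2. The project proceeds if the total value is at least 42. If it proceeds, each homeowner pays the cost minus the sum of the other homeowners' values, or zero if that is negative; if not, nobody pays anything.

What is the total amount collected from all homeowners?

Total value 50 ≥ cost 42, so it is built.
Homeowner 1: others sum to 44; max(0, 42 - 44) = 0.
Homeowner 2: others sum to 21; max(0, 42 - 21) = 21.
Homeowner 3: others sum to 37; max(0, 42 - 37) = 5.
Homeowner 4: others sum to 48; max(0, 42 - 48) = 0.
Total collected = 0 + 21 + 5 + 0 = 26.

26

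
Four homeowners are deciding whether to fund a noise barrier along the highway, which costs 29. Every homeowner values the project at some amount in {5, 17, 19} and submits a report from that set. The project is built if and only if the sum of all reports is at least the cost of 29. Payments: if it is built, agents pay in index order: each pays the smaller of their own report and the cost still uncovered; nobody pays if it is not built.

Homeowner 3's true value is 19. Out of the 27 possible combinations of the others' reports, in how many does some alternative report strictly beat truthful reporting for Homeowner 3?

Others report (5, 5, 5): truth gives 0; report 17 gives 2 > 0. Violating.
Others report (5, 5, 17): truth gives 0; report 5 gives 14 > 0. Violating.
Others report (5, 5, 19): truth gives 0; report 5 gives 14 > 0. Violating.
Others report (5, 17, 5): truth gives 12; report 5 gives 14 > 12. Violating.
Others report (5, 19, 5): truth gives 14; no alternative beats it.
Others report (5, 19, 17): truth gives 14; no alternative beats it.
(Checking all 27 profiles: 9 have a profitable deviation, 18 do not.)

9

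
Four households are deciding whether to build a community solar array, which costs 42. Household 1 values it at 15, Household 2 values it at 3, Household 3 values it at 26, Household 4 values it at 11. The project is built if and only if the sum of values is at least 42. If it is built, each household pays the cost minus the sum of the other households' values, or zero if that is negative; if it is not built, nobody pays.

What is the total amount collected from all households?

Total value 55 ≥ cost 42, so it is built.
Household 1: others sum to 40; max(0, 42 - 40) = 2.
Household 2: others sum to 52; max(0, 42 - 52) = 0.
Household 3: others sum to 29; max(0, 42 - 29) = 13.
Household 4: others sum to 44; max(0, 42 - 44) = 0.
Total collected = 2 + 0 + 13 + 0 = 15.

15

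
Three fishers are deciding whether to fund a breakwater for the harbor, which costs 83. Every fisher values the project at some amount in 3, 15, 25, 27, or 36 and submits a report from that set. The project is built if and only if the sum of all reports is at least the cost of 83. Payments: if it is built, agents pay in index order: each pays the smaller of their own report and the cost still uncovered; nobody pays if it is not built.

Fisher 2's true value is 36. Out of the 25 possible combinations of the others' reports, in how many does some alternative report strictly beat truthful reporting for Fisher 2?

Others report (25, 36): truth gives 0; report 25 gives 11 > 0. Violating.
Others report (27, 36): truth gives 0; report 25 gives 11 > 0. Violating.
Others report (36, 25): truth gives 0; report 25 gives 11 > 0. Violating.
Others report (36, 27): truth gives 0; report 25 gives 11 > 0. Violating.
Others report (3, 3): truth gives 0; no alternative beats it.
Others report (3, 15): truth gives 0; no alternative beats it.
(Checking all 25 profiles: 5 have a profitable deviation, 20 do not.)

5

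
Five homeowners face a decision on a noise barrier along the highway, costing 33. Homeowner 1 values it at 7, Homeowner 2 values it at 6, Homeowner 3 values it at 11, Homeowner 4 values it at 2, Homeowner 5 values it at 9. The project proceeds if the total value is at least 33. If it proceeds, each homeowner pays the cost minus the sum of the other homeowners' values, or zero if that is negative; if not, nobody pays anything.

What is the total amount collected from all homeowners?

Total value 35 ≥ cost 33, so it is built.
Homeowner 1: others sum to 28; max(0, 33 - 28) = 5.
Homeowner 2: others sum to 29; max(0, 33 - 29) = 4.
Homeowner 3: others sum to 24; max(0, 33 - 24) = 9.
Homeowner 4: others sum to 33; max(0, 33 - 33) = 0.
Homeowner 5: others sum to 26; max(0, 33 - 26) = 7.
Total collected = 5 + 4 + 9 + 0 + 7 = 25.

25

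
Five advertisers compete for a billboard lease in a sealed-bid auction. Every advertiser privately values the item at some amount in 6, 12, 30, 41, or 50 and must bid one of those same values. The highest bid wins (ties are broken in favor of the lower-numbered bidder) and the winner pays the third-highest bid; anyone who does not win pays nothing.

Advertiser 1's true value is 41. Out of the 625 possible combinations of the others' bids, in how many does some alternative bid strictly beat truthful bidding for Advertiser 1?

Others bid (6, 6, 6, 50): truth gives 0; bid 50 gives 35 > 0. Violating.
Others bid (6, 6, 12, 50): truth gives 0; bid 50 gives 29 > 0. Violating.
Others bid (6, 6, 30, 50): truth gives 0; bid 50 gives 11 > 0. Violating.
Others bid (6, 6, 50, 6): truth gives 0; bid 50 gives 35 > 0. Violating.
Others bid (6, 6, 6, 6): truth gives 35; no alternative beats it.
Others bid (6, 6, 6, 12): truth gives 35; no alternative beats it.
(Checking all 625 profiles: 108 have a profitable deviation, 517 do not.)

108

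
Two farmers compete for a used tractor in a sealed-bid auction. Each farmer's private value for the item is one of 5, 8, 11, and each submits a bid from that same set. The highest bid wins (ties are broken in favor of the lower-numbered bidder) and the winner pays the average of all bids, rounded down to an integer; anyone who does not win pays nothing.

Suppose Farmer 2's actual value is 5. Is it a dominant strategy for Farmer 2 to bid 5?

Check each profile of the others' bids and compare truth against every alternative bid.
Others bid (5): truth gives 0, best alternative gives -1.
Others bid (8): truth gives 0, best alternative gives 0.
Others bid (11): truth gives 0, best alternative gives 0.
In every case the truthful bid is at least as good as any alternative, so it is a dominant strategy.

Yes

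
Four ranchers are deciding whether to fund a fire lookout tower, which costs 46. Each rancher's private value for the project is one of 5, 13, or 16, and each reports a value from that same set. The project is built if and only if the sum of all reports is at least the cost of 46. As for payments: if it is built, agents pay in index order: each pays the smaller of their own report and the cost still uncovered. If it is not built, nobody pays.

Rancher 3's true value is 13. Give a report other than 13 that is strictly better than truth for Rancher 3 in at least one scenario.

5

Suppose Rancher 1 reports 13, Rancher 2 reports 13 and Rancher 4 reports 16.
Report 13: project built, pays 13, utility 13 - 13 = 0.
Report 5: project built, pays 5, utility 13 - 5 = 8.
So reporting 5 beats truth here (8 > 0).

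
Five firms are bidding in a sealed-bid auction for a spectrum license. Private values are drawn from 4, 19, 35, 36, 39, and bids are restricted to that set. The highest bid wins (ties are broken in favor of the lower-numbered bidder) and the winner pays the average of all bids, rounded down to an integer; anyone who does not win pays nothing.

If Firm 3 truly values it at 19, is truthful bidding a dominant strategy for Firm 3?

Consider the case where Firm 1 bids 4, Firm 2 bids 4, Firm 4 bids 4 and Firm 5 bids 35.
Truthful bid 19: loses, pays 0, utility 0.
Bid 35 instead: wins, pays 16, utility 19 - 16 = 3.
Since 3 > 0, bidding 35 is strictly better here, so truthful bidding is not dominant.

No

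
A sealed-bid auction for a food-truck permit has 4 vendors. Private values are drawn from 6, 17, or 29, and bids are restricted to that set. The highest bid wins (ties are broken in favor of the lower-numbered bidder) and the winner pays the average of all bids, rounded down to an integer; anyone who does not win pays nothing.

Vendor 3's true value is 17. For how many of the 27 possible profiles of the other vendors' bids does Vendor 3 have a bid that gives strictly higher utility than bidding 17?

Others bid (6, 17, 6): truth gives 0; bid 29 gives 3 > 0. Violating.
Others bid (17, 6, 6): truth gives 0; bid 29 gives 3 > 0. Violating.
Others bid (6, 6, 6): truth gives 9; no alternative beats it.
Others bid (6, 6, 17): truth gives 6; no alternative beats it.
(Checking all 27 profiles: 2 have a profitable deviation, 25 do not.)

2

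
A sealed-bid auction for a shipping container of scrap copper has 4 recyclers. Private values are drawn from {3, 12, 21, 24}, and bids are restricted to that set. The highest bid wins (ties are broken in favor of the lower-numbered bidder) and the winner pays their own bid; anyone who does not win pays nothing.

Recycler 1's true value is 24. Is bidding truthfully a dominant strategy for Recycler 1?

Consider the case where Recycler 2 bids 3, Recycler 3 bids 3 and Recycler 4 bids 3.
Truthful bid 24: wins, pays 24, utility 24 - 24 = 0.
Bid 3 instead: wins, pays 3, utility 24 - 3 = 21.
Since 21 > 0, bidding 3 is strictly better here, so truthful bidding is not dominant.

No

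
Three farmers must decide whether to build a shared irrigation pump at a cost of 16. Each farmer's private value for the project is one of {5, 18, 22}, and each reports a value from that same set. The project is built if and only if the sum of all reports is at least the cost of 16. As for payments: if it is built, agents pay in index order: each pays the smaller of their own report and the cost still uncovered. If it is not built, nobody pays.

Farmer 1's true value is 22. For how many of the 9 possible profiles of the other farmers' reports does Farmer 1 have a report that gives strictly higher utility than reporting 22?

8

Others report (5, 18): truth gives 6; report 5 gives 17 > 6. Violating.
Others report (5, 22): truth gives 6; report 5 gives 17 > 6. Violating.
Others report (18, 5): truth gives 6; report 5 gives 17 > 6. Violating.
Others report (18, 18): truth gives 6; report 5 gives 17 > 6. Violating.
Others report (5, 5): truth gives 6; no alternative beats it.
(Checking all 9 profiles: 8 have a profitable deviation, 1 does not.)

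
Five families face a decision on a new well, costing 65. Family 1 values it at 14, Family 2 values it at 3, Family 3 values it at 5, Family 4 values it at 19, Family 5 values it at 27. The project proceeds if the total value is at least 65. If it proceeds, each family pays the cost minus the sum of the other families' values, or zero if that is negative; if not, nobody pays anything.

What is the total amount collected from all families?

Total value 68 ≥ cost 65, so it is built.
Family 1: others sum to 54; max(0, 65 - 54) = 11.
Family 2: others sum to 65; max(0, 65 - 65) = 0.
Family 3: others sum to 63; max(0, 65 - 63) = 2.
Family 4: others sum to 49; max(0, 65 - 49) = 16.
Family 5: others sum to 41; max(0, 65 - 41) = 24.
Total collected = 11 + 0 + 2 + 16 + 24 = 53.

53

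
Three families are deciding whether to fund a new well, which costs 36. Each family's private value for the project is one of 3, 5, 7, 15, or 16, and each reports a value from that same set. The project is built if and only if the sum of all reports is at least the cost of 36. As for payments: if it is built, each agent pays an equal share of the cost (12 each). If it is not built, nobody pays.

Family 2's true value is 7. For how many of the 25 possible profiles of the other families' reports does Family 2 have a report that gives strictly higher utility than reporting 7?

Others report (15, 15): truth gives -5; report 3 gives 0 > -5. Violating.
Others report (15, 16): truth gives -5; report 3 gives 0 > -5. Violating.
Others report (16, 15): truth gives -5; report 3 gives 0 > -5. Violating.
Others report (16, 16): truth gives -5; report 3 gives 0 > -5. Violating.
Others report (3, 3): truth gives 0; no alternative beats it.
Others report (3, 5): truth gives 0; no alternative beats it.
(Checking all 25 profiles: 4 have a profitable deviation, 21 do not.)

4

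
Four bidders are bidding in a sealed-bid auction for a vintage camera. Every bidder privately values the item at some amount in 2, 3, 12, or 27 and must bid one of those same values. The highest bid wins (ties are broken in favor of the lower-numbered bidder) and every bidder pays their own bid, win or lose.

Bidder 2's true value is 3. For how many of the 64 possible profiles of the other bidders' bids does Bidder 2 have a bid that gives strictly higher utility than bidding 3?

60

Others bid (2, 2, 12): truth gives -3; bid 2 gives -2 > -3. Violating.
Others bid (2, 2, 27): truth gives -3; bid 2 gives -2 > -3. Violating.
Others bid (2, 3, 12): truth gives -3; bid 2 gives -2 > -3. Violating.
Others bid (2, 3, 27): truth gives -3; bid 2 gives -2 > -3. Violating.
Others bid (2, 2, 2): truth gives 0; no alternative beats it.
Others bid (2, 2, 3): truth gives 0; no alternative beats it.
(Checking all 64 profiles: 60 have a profitable deviation, 4 do not.)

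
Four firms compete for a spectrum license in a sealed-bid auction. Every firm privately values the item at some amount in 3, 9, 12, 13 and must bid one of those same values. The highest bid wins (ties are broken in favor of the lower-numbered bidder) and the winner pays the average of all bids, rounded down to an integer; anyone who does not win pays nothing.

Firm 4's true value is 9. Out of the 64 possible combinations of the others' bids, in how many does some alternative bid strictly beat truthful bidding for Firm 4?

9

Others bid (3, 3, 9): truth gives 0; bid 12 gives 3 > 0. Violating.
Others bid (3, 3, 12): truth gives 0; bid 13 gives 2 > 0. Violating.
Others bid (3, 9, 3): truth gives 0; bid 12 gives 3 > 0. Violating.
Others bid (3, 9, 9): truth gives 0; bid 12 gives 1 > 0. Violating.
Others bid (3, 3, 3): truth gives 5; no alternative beats it.
Others bid (3, 3, 13): truth gives 0; no alternative beats it.
(Checking all 64 profiles: 9 have a profitable deviation, 55 do not.)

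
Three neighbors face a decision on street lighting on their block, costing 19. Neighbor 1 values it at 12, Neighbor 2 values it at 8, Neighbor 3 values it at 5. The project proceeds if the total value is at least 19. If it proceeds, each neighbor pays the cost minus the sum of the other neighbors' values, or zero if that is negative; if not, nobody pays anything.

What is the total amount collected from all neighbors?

8

Total value 25 ≥ cost 19, so it is built.
Neighbor 1: others sum to 13; max(0, 19 - 13) = 6.
Neighbor 2: others sum to 17; max(0, 19 - 17) = 2.
Neighbor 3: others sum to 20; max(0, 19 - 20) = 0.
Total collected = 6 + 2 + 0 = 8.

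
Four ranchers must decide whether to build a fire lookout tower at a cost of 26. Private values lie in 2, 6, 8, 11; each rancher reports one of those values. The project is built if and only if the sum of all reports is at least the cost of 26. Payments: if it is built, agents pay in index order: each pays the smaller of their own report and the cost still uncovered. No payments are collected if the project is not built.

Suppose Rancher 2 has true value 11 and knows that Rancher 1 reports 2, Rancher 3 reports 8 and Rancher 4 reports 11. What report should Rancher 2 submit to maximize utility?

6

Report 2: project not built, utility 0.
Report 6: project built, pays 6, utility 11 - 6 = 5.
Report 8: project built, pays 8, utility 11 - 8 = 3.
Report 11: project built, pays 11, utility 11 - 11 = 0.
The best choice is 6 with utility 5.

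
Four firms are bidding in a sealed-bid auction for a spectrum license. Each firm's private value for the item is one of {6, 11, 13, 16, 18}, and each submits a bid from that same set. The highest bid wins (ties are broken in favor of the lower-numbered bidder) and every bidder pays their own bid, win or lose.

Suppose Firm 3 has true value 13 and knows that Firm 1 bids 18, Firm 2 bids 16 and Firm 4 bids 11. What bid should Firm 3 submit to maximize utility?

Bid 6: loses but pays 6, utility -6.
Bid 11: loses but pays 11, utility -11.
Bid 13: loses but pays 13, utility -13.
Bid 16: loses but pays 16, utility -16.
Bid 18: loses but pays 18, utility -18.
The best choice is 6 with utility -6.

6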